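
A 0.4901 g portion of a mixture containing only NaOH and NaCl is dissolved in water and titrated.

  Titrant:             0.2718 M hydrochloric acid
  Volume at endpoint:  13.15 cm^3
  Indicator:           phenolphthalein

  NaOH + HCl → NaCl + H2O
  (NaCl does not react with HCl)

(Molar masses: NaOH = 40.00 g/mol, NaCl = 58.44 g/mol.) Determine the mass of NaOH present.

n(HCl) = 0.01315 × 0.2718 = 3.574 × 10^-3 mol
Let x = n(NaOH), y = n(NaCl).
Titrant: 1x = 3.574 × 10^-3;  mass: 40.00x + 58.44y = 0.4901
Solving, x = 3.574 × 10^-3 mol, y = 5.940 × 10^-3 mol
mass of NaOH = 3.574 × 10^-3 × 40.00 = 0.1430 g

0.1430 g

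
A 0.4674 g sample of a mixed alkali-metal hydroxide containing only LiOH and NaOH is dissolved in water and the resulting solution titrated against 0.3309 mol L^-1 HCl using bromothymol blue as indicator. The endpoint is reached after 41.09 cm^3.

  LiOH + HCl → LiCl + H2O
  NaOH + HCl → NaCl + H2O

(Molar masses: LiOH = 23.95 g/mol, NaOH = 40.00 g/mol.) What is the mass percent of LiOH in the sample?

24.41 %

n(HCl) = 0.04109 × 0.3309 = 0.01360 mol
Let x = n(LiOH), y = n(NaOH).
Titrant: 1x + 1y = 0.01360;  mass: 23.95x + 40.00y = 0.4674
Solving, x = 4.764 × 10^-3 mol, y = 8.832 × 10^-3 mol
mass of LiOH = 4.764 × 10^-3 × 23.95 = 0.1141 g
% LiOH = 0.1141 / 0.4674 × 100 = 24.41 %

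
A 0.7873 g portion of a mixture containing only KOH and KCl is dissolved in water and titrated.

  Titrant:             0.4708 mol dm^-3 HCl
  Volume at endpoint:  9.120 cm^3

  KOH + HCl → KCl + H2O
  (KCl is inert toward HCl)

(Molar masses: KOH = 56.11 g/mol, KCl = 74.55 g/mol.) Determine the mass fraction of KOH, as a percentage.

30.60 %

n(HCl) = 0.009120 × 0.4708 = 4.294 × 10^-3 mol
Let x = n(KOH), y = n(KCl).
Titrant: 1x = 4.294 × 10^-3;  mass: 56.11x + 74.55y = 0.7873
Solving, x = 4.294 × 10^-3 mol, y = 7.329 × 10^-3 mol
mass of KOH = 4.294 × 10^-3 × 56.11 = 0.2409 g
% KOH = 0.2409 / 0.7873 × 100 = 30.60 %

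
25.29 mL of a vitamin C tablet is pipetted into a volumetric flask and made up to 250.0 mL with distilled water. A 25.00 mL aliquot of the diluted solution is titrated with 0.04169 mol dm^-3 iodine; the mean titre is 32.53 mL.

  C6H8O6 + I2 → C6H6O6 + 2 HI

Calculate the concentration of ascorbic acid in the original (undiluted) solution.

n(I2) = 0.03253 × 0.04169 = 1.356 × 10^-3 mol
n(C6H8O6) in the aliquot = 1.356 × 10^-3 mol (1:1 ratio)
[C6H8O6]_dilute = 1.356 × 10^-3 / 0.02500 = 0.05425 mol/L
Dilution factor = 250.0 / 25.29 = 9.885
[C6H8O6]_stock = 0.05425 × 9.885 = 0.5362 mol/L

0.5362 mol/L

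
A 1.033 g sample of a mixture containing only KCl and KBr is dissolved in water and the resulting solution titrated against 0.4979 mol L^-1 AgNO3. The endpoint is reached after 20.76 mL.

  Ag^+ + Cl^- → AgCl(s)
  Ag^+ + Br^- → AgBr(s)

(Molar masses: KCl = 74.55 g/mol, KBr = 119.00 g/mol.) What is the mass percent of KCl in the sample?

n(AgNO3) = 0.02076 × 0.4979 = 0.01034 mol
Let x = n(KCl), y = n(KBr).
Titrant: 1x + 1y = 0.01034;  mass: 74.55x + 119.00y = 1.033
Solving, x = 4.433 × 10^-3 mol, y = 5.904 × 10^-3 mol
mass of KCl = 4.433 × 10^-3 × 74.55 = 0.3305 g
% KCl = 0.3305 / 1.033 × 100 = 31.99 %

31.99 %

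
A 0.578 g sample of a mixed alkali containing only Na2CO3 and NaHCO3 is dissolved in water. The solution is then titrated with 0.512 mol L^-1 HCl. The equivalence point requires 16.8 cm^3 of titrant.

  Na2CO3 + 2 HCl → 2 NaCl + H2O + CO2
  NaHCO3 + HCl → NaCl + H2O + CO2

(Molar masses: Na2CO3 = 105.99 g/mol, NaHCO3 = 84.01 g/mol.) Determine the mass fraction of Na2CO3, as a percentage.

42.8 %

n(HCl) = 0.0168 × 0.512 = 8.60 × 10^-3 mol
Let x = n(Na2CO3), y = n(NaHCO3).
Titrant: 2x + 1y = 8.60 × 10^-3;  mass: 105.99x + 84.01y = 0.578
Solving, x = 2.33 × 10^-3 mol, y = 3.94 × 10^-3 mol
mass of Na2CO3 = 2.33 × 10^-3 × 105.99 = 0.247 g
% Na2CO3 = 0.247 / 0.578 × 100 = 42.8 %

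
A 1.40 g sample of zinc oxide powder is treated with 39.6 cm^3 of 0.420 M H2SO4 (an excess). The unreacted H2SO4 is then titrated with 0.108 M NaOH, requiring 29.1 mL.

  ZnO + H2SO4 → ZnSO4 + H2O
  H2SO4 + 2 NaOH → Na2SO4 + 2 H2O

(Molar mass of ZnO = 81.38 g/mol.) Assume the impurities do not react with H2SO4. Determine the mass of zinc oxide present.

1.23 g

n(H2SO4) added = 0.0396 × 0.420 = 0.0166 mol
n(NaOH) used in back-titration = 0.0291 × 0.108 = 3.14 × 10^-3 mol
From the 1:2 ratio, n(H2SO4) left over = 1/2 × 3.14 × 10^-3 = 1.57 × 10^-3 mol
n(H2SO4) consumed by analyte = 0.0166 − 1.57 × 10^-3 = 0.0151 mol
n(ZnO) = 0.0151 mol (1:1 ratio)
mass of ZnO = 0.0151 × 81.38 = 1.23 g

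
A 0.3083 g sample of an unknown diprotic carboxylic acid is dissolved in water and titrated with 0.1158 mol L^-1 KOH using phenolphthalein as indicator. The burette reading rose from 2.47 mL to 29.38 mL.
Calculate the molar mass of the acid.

197.9 g/mol

n(KOH) = 0.02691 L × 0.1158 mol/L = 3.116 × 10^-3 mol
From the 1:2 ratio, n(H2A) = 1/2 × 3.116 × 10^-3 = 1.558 × 10^-3 mol
M = m / n = 0.3083 g / 1.558 × 10^-3 mol = 197.9 g/mol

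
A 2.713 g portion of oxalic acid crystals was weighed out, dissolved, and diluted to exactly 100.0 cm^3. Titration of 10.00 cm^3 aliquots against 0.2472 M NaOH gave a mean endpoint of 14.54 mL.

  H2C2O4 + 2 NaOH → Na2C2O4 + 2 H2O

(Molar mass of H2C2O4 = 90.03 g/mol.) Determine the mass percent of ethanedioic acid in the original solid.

n(NaOH) per titration = 0.01454 × 0.2472 = 3.594 × 10^-3 mol
From the 1:2 ratio, n(H2C2O4) in each aliquot = 1/2 × 3.594 × 10^-3 = 1.797 × 10^-3 mol
n(H2C2O4) in the whole flask = 1.797 × 10^-3 × 100.0/10.00 = 0.01797 mol
mass of H2C2O4 = 0.01797 × 90.03 = 1.618 g
% H2C2O4 = 1.618 / 2.713 × 100 = 59.64 %

59.64 %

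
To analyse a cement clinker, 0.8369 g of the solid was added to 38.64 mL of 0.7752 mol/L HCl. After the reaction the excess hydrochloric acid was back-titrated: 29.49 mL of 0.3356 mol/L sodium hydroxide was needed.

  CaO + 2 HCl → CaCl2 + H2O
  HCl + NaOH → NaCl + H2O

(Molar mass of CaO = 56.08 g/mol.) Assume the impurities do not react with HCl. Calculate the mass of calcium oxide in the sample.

0.5624 g

n(HCl) added = 0.03864 × 0.7752 = 0.02995 mol
n(NaOH) used in back-titration = 0.02949 × 0.3356 = 9.897 × 10^-3 mol
n(HCl) left over = 9.897 × 10^-3 mol (1:1 ratio)
n(HCl) consumed by analyte = 0.02995 − 9.897 × 10^-3 = 0.02006 mol
From the 1:2 ratio, n(CaO) = 1/2 × 0.02006 = 0.01003 mol
mass of CaO = 0.01003 × 56.08 = 0.5624 g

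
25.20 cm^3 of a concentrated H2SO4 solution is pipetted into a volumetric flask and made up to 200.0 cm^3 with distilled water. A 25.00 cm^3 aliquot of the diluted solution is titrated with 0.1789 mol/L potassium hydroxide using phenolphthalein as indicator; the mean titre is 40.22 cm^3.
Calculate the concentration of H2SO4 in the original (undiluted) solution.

1.142 mol/L

H2SO4 + 2 KOH → K2SO4 + 2 H2O
n(KOH) = 0.04022 × 0.1789 = 7.195 × 10^-3 mol
From the 1:2 ratio, n(H2SO4) in the aliquot = 1/2 × 7.195 × 10^-3 = 3.598 × 10^-3 mol
[H2SO4]_dilute = 3.598 × 10^-3 / 0.02500 = 0.1439 mol/L
Dilution factor = 200.0 / 25.20 = 7.937
[H2SO4]_stock = 0.1439 × 7.937 = 1.142 mol/L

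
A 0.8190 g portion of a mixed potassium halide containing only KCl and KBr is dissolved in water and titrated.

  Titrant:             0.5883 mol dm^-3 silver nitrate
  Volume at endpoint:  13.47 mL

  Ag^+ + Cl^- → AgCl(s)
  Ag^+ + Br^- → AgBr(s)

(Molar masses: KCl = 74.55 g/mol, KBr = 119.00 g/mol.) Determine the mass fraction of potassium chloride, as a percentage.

n(AgNO3) = 0.01347 × 0.5883 = 7.924 × 10^-3 mol
Let x = n(KCl), y = n(KBr).
Titrant: 1x + 1y = 7.924 × 10^-3;  mass: 74.55x + 119.00y = 0.8190
Solving, x = 2.790 × 10^-3 mol, y = 5.135 × 10^-3 mol
mass of KCl = 2.790 × 10^-3 × 74.55 = 0.2080 g
% KCl = 0.2080 / 0.8190 × 100 = 25.39 %

25.39 %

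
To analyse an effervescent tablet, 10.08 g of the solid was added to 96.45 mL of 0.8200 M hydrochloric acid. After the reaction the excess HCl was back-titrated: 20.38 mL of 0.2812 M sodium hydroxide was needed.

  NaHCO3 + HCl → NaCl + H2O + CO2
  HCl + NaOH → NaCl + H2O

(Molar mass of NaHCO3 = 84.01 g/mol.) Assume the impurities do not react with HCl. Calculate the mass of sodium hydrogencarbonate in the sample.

6.163 g

n(HCl) added = 0.09645 × 0.8200 = 0.07909 mol
n(NaOH) used in back-titration = 0.02038 × 0.2812 = 5.731 × 10^-3 mol
n(HCl) left over = 5.731 × 10^-3 mol (1:1 ratio)
n(HCl) consumed by analyte = 0.07909 − 5.731 × 10^-3 = 0.07336 mol
n(NaHCO3) = 0.07336 mol (1:1 ratio)
mass of NaHCO3 = 0.07336 × 84.01 = 6.163 g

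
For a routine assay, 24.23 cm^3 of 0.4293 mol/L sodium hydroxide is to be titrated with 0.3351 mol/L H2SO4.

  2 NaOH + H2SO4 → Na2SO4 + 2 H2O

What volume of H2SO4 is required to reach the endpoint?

15.52 mL

n(NaOH) = 0.02423 L × 0.4293 mol/L = 0.01040 mol
From the 1:2 stoichiometry, n(H2SO4) = 1/2 × 0.01040 = 5.201 × 10^-3 mol
V(H2SO4) = 5.201 × 10^-3 mol / 0.3351 mol/L = 0.01552 L = 15.52 mL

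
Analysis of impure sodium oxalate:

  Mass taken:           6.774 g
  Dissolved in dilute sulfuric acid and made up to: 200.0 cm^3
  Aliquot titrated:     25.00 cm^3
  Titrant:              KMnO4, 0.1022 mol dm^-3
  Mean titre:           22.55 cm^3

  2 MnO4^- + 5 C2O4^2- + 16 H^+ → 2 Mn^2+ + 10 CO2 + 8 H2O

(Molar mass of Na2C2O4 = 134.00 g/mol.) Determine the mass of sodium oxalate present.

6.176 g

n(KMnO4) per titration = 0.02255 × 0.1022 = 2.305 × 10^-3 mol
From the 5:2 ratio, n(Na2C2O4) in each aliquot = 5/2 × 2.305 × 10^-3 = 5.762 × 10^-3 mol
n(Na2C2O4) in the whole flask = 5.762 × 10^-3 × 200.0/25.00 = 0.04609 mol
mass of Na2C2O4 = 0.04609 × 134.00 = 6.176 g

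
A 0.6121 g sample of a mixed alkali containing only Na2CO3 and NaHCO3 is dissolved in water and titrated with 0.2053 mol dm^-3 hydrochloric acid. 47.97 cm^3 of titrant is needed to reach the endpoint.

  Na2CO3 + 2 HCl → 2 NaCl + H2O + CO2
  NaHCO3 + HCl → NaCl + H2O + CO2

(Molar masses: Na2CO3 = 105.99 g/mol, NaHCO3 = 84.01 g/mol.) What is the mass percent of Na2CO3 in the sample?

60.09 %

n(HCl) = 0.04797 × 0.2053 = 9.848 × 10^-3 mol
Let x = n(Na2CO3), y = n(NaHCO3).
Titrant: 2x + 1y = 9.848 × 10^-3;  mass: 105.99x + 84.01y = 0.6121
Solving, x = 3.470 × 10^-3 mol, y = 2.908 × 10^-3 mol
mass of Na2CO3 = 3.470 × 10^-3 × 105.99 = 0.3678 g
% Na2CO3 = 0.3678 / 0.6121 × 100 = 60.09 %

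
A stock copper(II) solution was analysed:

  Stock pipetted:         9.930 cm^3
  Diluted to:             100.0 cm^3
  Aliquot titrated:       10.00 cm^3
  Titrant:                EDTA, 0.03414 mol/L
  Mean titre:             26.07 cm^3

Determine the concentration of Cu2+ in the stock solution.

Cu^2+ + EDTA^4- → [Cu(EDTA)]^2-
n(EDTA) = 0.02607 × 0.03414 = 8.900 × 10^-4 mol
n(Cu2+) in the aliquot = 8.900 × 10^-4 mol (1:1 ratio)
[Cu2+]_dilute = 8.900 × 10^-4 / 0.01000 = 0.08900 mol/L
Dilution factor = 100.0 / 9.930 = 10.07
[Cu2+]_stock = 0.08900 × 10.07 = 0.8963 mol/L

0.8963 mol/L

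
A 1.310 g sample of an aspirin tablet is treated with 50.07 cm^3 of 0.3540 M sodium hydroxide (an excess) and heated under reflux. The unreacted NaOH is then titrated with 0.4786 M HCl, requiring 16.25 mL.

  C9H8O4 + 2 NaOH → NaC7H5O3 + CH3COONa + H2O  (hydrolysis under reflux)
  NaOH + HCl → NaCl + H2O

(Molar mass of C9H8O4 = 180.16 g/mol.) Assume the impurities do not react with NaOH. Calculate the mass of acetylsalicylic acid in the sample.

n(NaOH) added = 0.05007 × 0.3540 = 0.01772 mol
n(HCl) used in back-titration = 0.01625 × 0.4786 = 7.777 × 10^-3 mol
n(NaOH) left over = 7.777 × 10^-3 mol (1:1 ratio)
n(NaOH) consumed by analyte = 0.01772 − 7.777 × 10^-3 = 9.948 × 10^-3 mol
From the 1:2 ratio, n(C9H8O4) = 1/2 × 9.948 × 10^-3 = 4.974 × 10^-3 mol
mass of C9H8O4 = 4.974 × 10^-3 × 180.16 = 0.8961 g

0.8961 g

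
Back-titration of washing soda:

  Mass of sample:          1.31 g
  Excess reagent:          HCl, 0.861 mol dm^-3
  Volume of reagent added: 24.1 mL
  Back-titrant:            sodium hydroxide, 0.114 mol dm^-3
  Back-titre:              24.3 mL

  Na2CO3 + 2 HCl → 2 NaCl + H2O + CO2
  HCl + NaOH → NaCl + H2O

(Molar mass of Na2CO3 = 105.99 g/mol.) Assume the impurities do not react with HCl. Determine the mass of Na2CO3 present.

n(HCl) added = 0.0241 × 0.861 = 0.0208 mol
n(NaOH) used in back-titration = 0.0243 × 0.114 = 2.77 × 10^-3 mol
n(HCl) left over = 2.77 × 10^-3 mol (1:1 ratio)
n(HCl) consumed by analyte = 0.0208 − 2.77 × 10^-3 = 0.0180 mol
From the 1:2 ratio, n(Na2CO3) = 1/2 × 0.0180 = 8.99 × 10^-3 mol
mass of Na2CO3 = 8.99 × 10^-3 × 105.99 = 0.953 g

0.953 g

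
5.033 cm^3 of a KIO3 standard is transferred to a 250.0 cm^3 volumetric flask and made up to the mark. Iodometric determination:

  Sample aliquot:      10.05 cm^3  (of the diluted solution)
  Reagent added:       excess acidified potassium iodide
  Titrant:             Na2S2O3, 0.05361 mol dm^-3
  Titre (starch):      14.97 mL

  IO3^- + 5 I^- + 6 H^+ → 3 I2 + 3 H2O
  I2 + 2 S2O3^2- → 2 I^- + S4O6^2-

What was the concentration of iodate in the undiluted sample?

0.6611 mol/L

n(S2O3^2-) = 0.01497 × 0.05361 = 8.025 × 10^-4 mol
n(I2) = n(S2O3^2-)/2 = 4.013 × 10^-4 mol
From the 1:3 ratio, n(IO3^-) in the aliquot = 1/3 × 4.013 × 10^-4 = 1.338 × 10^-4 mol
[IO3^-]_dilute = 1.338 × 10^-4 / 0.01005 = 0.01331 mol/L
[IO3^-]_original = 0.01331 × 250.0/5.033 = 0.6611 mol/L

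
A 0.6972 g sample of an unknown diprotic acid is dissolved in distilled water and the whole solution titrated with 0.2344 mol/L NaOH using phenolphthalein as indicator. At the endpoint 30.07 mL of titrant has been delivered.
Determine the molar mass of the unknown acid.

197.8 g/mol

n(NaOH) = 0.03007 L × 0.2344 mol/L = 7.048 × 10^-3 mol
From the 1:2 ratio, n(H2A) = 1/2 × 7.048 × 10^-3 = 3.524 × 10^-3 mol
M = m / n = 0.6972 g / 3.524 × 10^-3 mol = 197.8 g/mol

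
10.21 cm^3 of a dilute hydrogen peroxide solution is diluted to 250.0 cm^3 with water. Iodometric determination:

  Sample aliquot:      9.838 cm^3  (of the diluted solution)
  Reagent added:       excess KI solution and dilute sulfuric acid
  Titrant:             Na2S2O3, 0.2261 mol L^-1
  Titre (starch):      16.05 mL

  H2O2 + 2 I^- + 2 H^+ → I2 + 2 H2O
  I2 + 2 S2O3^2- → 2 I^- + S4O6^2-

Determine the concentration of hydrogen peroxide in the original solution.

n(S2O3^2-) = 0.01605 × 0.2261 = 3.629 × 10^-3 mol
n(I2) = n(S2O3^2-)/2 = 1.814 × 10^-3 mol
n(H2O2) in the aliquot = 1.814 × 10^-3 mol (1:1 ratio)
[H2O2]_dilute = 1.814 × 10^-3 / 0.009838 = 0.1844 mol/L
[H2O2]_original = 0.1844 × 250.0/10.21 = 4.516 mol/L

4.516 mol/L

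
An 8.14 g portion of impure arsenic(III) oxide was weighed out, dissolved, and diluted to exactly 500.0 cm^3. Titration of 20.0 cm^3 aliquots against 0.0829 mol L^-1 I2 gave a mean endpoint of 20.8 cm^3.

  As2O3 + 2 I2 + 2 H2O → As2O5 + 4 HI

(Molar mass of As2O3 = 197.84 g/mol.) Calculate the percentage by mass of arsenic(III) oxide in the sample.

n(I2) per titration = 0.0208 × 0.0829 = 1.72 × 10^-3 mol
From the 1:2 ratio, n(As2O3) in each aliquot = 1/2 × 1.72 × 10^-3 = 8.62 × 10^-4 mol
n(As2O3) in the whole flask = 8.62 × 10^-4 × 500.0/20.0 = 0.0216 mol
mass of As2O3 = 0.0216 × 197.84 = 4.26 g
% As2O3 = 4.26 / 8.14 × 100 = 52.4 %

52.4 %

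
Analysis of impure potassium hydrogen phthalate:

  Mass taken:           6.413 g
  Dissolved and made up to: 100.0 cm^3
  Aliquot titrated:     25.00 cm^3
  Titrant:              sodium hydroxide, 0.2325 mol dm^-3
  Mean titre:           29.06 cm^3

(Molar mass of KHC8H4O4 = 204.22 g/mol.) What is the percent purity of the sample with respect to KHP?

86.06 %

KHC8H4O4 + NaOH → KNaC8H4O4 + H2O
n(NaOH) per titration = 0.02906 × 0.2325 = 6.756 × 10^-3 mol
n(KHC8H4O4) in each aliquot = 6.756 × 10^-3 mol (1:1 ratio)
n(KHC8H4O4) in the whole flask = 6.756 × 10^-3 × 100.0/25.00 = 0.02703 mol
mass of KHC8H4O4 = 0.02703 × 204.22 = 5.519 g
% KHC8H4O4 = 5.519 / 6.413 × 100 = 86.06 %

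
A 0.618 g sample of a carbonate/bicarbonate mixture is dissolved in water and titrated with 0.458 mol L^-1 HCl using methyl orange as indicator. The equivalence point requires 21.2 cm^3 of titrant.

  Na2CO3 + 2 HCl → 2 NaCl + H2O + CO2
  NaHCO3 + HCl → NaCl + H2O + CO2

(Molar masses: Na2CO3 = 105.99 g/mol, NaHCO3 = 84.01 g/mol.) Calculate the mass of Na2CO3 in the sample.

n(HCl) = 0.0212 × 0.458 = 9.71 × 10^-3 mol
Let x = n(Na2CO3), y = n(NaHCO3).
Titrant: 2x + 1y = 9.71 × 10^-3;  mass: 105.99x + 84.01y = 0.618
Solving, x = 3.19 × 10^-3 mol, y = 3.34 × 10^-3 mol
mass of Na2CO3 = 3.19 × 10^-3 × 105.99 = 0.338 g

0.338 g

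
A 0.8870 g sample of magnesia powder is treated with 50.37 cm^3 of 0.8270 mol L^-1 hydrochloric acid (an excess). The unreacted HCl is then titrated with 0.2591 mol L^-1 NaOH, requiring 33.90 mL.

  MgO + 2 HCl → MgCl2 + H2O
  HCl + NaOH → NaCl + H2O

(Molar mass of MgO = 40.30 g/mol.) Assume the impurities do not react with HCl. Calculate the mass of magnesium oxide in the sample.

n(HCl) added = 0.05037 × 0.8270 = 0.04166 mol
n(NaOH) used in back-titration = 0.03390 × 0.2591 = 8.783 × 10^-3 mol
n(HCl) left over = 8.783 × 10^-3 mol (1:1 ratio)
n(HCl) consumed by analyte = 0.04166 − 8.783 × 10^-3 = 0.03287 mol
From the 1:2 ratio, n(MgO) = 1/2 × 0.03287 = 0.01644 mol
mass of MgO = 0.01644 × 40.30 = 0.6624 g

0.6624 g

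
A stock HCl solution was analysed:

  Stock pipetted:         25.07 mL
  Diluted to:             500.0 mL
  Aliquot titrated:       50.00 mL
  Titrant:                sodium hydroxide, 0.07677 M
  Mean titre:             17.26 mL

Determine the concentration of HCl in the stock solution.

HCl + NaOH → NaCl + H2O
n(NaOH) = 0.01726 × 0.07677 = 1.325 × 10^-3 mol
n(HCl) in the aliquot = 1.325 × 10^-3 mol (1:1 ratio)
[HCl]_dilute = 1.325 × 10^-3 / 0.05000 = 0.02650 mol/L
Dilution factor = 500.0 / 25.07 = 19.94
[HCl]_stock = 0.02650 × 19.94 = 0.5285 mol/L

0.5285 M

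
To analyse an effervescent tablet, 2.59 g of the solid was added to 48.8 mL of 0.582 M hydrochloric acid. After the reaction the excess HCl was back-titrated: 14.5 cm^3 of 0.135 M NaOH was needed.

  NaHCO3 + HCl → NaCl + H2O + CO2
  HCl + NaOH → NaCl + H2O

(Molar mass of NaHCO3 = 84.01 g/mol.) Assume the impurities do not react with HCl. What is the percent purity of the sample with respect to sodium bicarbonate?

85.8 %

n(HCl) added = 0.0488 × 0.582 = 0.0284 mol
n(NaOH) used in back-titration = 0.0145 × 0.135 = 1.96 × 10^-3 mol
n(HCl) left over = 1.96 × 10^-3 mol (1:1 ratio)
n(HCl) consumed by analyte = 0.0284 − 1.96 × 10^-3 = 0.0264 mol
n(NaHCO3) = 0.0264 mol (1:1 ratio)
mass of NaHCO3 = 0.0264 × 84.01 = 2.22 g
% NaHCO3 = 2.22 / 2.59 × 100 = 85.8 %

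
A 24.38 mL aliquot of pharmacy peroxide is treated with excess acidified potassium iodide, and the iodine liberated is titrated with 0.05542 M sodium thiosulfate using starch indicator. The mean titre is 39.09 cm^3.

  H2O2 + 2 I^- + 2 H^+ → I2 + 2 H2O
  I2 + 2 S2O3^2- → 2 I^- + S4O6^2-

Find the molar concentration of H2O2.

0.04443 M

n(S2O3^2-) = 0.03909 × 0.05542 = 2.166 × 10^-3 mol
n(I2) = n(S2O3^2-)/2 = 1.083 × 10^-3 mol
n(H2O2) in the aliquot = 1.083 × 10^-3 mol (1:1 ratio)
[H2O2] = 1.083 × 10^-3 / 0.02438 = 0.04443 mol/L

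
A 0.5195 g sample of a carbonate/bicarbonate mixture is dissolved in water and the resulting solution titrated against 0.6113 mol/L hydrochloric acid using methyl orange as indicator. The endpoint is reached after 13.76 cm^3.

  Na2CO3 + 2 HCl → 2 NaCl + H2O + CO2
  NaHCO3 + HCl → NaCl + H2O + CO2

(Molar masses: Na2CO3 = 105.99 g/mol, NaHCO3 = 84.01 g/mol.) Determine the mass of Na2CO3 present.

0.3198 g

n(HCl) = 0.01376 × 0.6113 = 8.411 × 10^-3 mol
Let x = n(Na2CO3), y = n(NaHCO3).
Titrant: 2x + 1y = 8.411 × 10^-3;  mass: 105.99x + 84.01y = 0.5195
Solving, x = 3.017 × 10^-3 mol, y = 2.377 × 10^-3 mol
mass of Na2CO3 = 3.017 × 10^-3 × 105.99 = 0.3198 g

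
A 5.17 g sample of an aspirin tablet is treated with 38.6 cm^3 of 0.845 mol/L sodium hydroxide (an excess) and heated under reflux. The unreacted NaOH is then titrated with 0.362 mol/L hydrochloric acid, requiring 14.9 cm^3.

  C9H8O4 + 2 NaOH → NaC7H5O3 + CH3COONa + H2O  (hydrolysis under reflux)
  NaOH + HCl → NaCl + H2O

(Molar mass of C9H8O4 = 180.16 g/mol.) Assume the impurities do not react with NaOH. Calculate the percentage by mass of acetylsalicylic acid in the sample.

47.4 %

n(NaOH) added = 0.0386 × 0.845 = 0.0326 mol
n(HCl) used in back-titration = 0.0149 × 0.362 = 5.39 × 10^-3 mol
n(NaOH) left over = 5.39 × 10^-3 mol (1:1 ratio)
n(NaOH) consumed by analyte = 0.0326 − 5.39 × 10^-3 = 0.0272 mol
From the 1:2 ratio, n(C9H8O4) = 1/2 × 0.0272 = 0.0136 mol
mass of C9H8O4 = 0.0136 × 180.16 = 2.45 g
% C9H8O4 = 2.45 / 5.17 × 100 = 47.4 %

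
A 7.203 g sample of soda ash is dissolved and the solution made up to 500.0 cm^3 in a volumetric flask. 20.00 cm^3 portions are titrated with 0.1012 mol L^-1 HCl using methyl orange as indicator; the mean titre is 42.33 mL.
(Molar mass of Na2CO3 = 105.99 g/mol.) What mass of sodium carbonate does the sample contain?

5.675 g

Na2CO3 + 2 HCl → 2 NaCl + H2O + CO2
n(HCl) per titration = 0.04233 × 0.1012 = 4.284 × 10^-3 mol
From the 1:2 ratio, n(Na2CO3) in each aliquot = 1/2 × 4.284 × 10^-3 = 2.142 × 10^-3 mol
n(Na2CO3) in the whole flask = 2.142 × 10^-3 × 500.0/20.00 = 0.05355 mol
mass of Na2CO3 = 0.05355 × 105.99 = 5.675 g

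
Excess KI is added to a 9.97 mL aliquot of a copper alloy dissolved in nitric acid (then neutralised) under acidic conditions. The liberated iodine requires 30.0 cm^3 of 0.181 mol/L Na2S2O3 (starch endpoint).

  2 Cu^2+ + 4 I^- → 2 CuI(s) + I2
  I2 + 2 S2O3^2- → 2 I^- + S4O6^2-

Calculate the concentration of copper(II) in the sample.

n(S2O3^2-) = 0.0300 × 0.181 = 5.43 × 10^-3 mol
n(I2) = n(S2O3^2-)/2 = 2.71 × 10^-3 mol
From the 2:1 ratio, n(Cu2+) in the aliquot = 2/1 × 2.71 × 10^-3 = 5.43 × 10^-3 mol
[Cu2+] = 5.43 × 10^-3 / 0.00997 = 0.545 mol/L

0.545 mol/L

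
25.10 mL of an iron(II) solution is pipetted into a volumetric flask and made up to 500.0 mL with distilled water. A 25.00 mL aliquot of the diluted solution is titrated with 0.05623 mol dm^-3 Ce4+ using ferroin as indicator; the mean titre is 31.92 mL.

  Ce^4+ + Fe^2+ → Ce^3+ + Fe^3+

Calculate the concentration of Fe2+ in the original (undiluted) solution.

n(Ce4+) = 0.03192 × 0.05623 = 1.795 × 10^-3 mol
n(Fe2+) in the aliquot = 1.795 × 10^-3 mol (1:1 ratio)
[Fe2+]_dilute = 1.795 × 10^-3 / 0.02500 = 0.07179 mol/L
Dilution factor = 500.0 / 25.10 = 19.92
[Fe2+]_stock = 0.07179 × 19.92 = 1.430 mol/L

1.430 mol/L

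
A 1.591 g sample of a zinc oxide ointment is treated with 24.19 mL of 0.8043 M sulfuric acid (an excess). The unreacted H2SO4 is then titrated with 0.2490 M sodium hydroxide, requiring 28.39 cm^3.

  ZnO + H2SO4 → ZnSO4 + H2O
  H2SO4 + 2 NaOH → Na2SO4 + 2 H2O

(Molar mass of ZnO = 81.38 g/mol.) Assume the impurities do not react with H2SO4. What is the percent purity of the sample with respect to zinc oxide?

81.44 %

n(H2SO4) added = 0.02419 × 0.8043 = 0.01946 mol
n(NaOH) used in back-titration = 0.02839 × 0.2490 = 7.069 × 10^-3 mol
From the 1:2 ratio, n(H2SO4) left over = 1/2 × 7.069 × 10^-3 = 3.535 × 10^-3 mol
n(H2SO4) consumed by analyte = 0.01946 − 3.535 × 10^-3 = 0.01592 mol
n(ZnO) = 0.01592 mol (1:1 ratio)
mass of ZnO = 0.01592 × 81.38 = 1.296 g
% ZnO = 1.296 / 1.591 × 100 = 81.44 %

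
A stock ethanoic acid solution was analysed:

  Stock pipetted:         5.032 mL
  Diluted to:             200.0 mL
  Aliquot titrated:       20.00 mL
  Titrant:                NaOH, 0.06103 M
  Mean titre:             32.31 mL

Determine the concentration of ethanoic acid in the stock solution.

3.919 M

CH3COOH + NaOH → CH3COONa + H2O
n(NaOH) = 0.03231 × 0.06103 = 1.972 × 10^-3 mol
n(CH3COOH) in the aliquot = 1.972 × 10^-3 mol (1:1 ratio)
[CH3COOH]_dilute = 1.972 × 10^-3 / 0.02000 = 0.09859 mol/L
Dilution factor = 200.0 / 5.032 = 39.75
[CH3COOH]_stock = 0.09859 × 39.75 = 3.919 mol/L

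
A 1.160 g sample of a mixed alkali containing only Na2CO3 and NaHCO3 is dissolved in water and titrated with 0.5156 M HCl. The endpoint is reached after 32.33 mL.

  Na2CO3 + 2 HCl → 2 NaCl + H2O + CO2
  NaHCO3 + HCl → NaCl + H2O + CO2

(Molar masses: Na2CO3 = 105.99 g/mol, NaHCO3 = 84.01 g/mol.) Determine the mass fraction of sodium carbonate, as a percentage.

n(HCl) = 0.03233 × 0.5156 = 0.01667 mol
Let x = n(Na2CO3), y = n(NaHCO3).
Titrant: 2x + 1y = 0.01667;  mass: 105.99x + 84.01y = 1.160
Solving, x = 3.875 × 10^-3 mol, y = 8.919 × 10^-3 mol
mass of Na2CO3 = 3.875 × 10^-3 × 105.99 = 0.4108 g
% Na2CO3 = 0.4108 / 1.160 × 100 = 35.41 %

35.41 %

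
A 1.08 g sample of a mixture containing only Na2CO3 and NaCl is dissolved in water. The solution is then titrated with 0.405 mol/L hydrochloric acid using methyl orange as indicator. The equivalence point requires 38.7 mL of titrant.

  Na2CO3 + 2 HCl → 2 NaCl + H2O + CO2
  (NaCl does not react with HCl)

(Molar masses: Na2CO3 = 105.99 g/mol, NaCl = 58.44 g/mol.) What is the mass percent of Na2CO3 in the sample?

76.9 %

n(HCl) = 0.0387 × 0.405 = 0.0157 mol
Let x = n(Na2CO3), y = n(NaCl).
Titrant: 2x = 0.0157;  mass: 105.99x + 58.44y = 1.08
Solving, x = 7.84 × 10^-3 mol, y = 4.27 × 10^-3 mol
mass of Na2CO3 = 7.84 × 10^-3 × 105.99 = 0.831 g
% Na2CO3 = 0.831 / 1.08 × 100 = 76.9 %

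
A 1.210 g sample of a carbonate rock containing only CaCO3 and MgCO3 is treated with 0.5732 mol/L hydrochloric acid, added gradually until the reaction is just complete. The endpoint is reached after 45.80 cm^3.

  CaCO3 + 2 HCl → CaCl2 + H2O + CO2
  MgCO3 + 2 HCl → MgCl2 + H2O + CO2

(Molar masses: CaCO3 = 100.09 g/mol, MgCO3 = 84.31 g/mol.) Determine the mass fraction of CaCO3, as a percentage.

54.16 %

n(HCl) = 0.04580 × 0.5732 = 0.02625 mol
Let x = n(CaCO3), y = n(MgCO3).
Titrant: 2x + 2y = 0.02625;  mass: 100.09x + 84.31y = 1.210
Solving, x = 6.548 × 10^-3 mol, y = 6.579 × 10^-3 mol
mass of CaCO3 = 6.548 × 10^-3 × 100.09 = 0.6554 g
% CaCO3 = 0.6554 / 1.210 × 100 = 54.16 %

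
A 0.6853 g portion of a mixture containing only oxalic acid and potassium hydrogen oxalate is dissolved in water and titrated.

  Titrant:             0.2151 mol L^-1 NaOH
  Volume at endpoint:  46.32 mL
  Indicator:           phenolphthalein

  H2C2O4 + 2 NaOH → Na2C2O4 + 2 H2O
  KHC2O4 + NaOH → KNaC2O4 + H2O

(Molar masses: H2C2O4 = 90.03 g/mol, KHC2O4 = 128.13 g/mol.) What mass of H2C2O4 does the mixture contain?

n(NaOH) = 0.04632 × 0.2151 = 9.963 × 10^-3 mol
Let x = n(H2C2O4), y = n(KHC2O4).
Titrant: 2x + 1y = 9.963 × 10^-3;  mass: 90.03x + 128.13y = 0.6853
Solving, x = 3.557 × 10^-3 mol, y = 2.849 × 10^-3 mol
mass of H2C2O4 = 3.557 × 10^-3 × 90.03 = 0.3203 g

0.3203 g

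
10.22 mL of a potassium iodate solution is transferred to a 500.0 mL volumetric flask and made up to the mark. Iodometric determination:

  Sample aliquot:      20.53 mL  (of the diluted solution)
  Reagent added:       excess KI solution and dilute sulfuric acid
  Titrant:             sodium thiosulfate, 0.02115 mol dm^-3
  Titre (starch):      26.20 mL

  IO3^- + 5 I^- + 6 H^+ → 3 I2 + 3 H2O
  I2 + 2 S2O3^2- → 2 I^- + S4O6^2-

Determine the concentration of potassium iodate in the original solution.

0.2201 mol/L

n(S2O3^2-) = 0.02620 × 0.02115 = 5.541 × 10^-4 mol
n(I2) = n(S2O3^2-)/2 = 2.771 × 10^-4 mol
From the 1:3 ratio, n(IO3^-) in the aliquot = 1/3 × 2.771 × 10^-4 = 9.235 × 10^-5 mol
[IO3^-]_dilute = 9.235 × 10^-5 / 0.02053 = 0.004499 mol/L
[IO3^-]_original = 0.004499 × 500.0/10.22 = 0.2201 mol/L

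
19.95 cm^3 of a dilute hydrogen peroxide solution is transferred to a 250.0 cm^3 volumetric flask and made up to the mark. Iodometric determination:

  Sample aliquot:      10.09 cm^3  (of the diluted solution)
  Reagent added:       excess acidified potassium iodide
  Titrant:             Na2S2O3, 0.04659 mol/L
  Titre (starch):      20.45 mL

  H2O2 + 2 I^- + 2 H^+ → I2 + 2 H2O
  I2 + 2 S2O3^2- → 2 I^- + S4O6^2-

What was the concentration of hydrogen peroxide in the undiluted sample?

n(S2O3^2-) = 0.02045 × 0.04659 = 9.528 × 10^-4 mol
n(I2) = n(S2O3^2-)/2 = 4.764 × 10^-4 mol
n(H2O2) in the aliquot = 4.764 × 10^-4 mol (1:1 ratio)
[H2O2]_dilute = 4.764 × 10^-4 / 0.01009 = 0.04721 mol/L
[H2O2]_original = 0.04721 × 250.0/19.95 = 0.5916 mol/L

0.5916 mol/L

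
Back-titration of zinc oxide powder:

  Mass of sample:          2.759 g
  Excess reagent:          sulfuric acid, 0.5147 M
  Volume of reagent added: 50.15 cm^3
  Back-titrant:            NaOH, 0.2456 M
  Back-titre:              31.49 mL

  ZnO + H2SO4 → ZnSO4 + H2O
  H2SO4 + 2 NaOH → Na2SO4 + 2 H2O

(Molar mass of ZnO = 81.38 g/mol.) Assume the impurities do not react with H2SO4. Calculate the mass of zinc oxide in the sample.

n(H2SO4) added = 0.05015 × 0.5147 = 0.02581 mol
n(NaOH) used in back-titration = 0.03149 × 0.2456 = 7.734 × 10^-3 mol
From the 1:2 ratio, n(H2SO4) left over = 1/2 × 7.734 × 10^-3 = 3.867 × 10^-3 mol
n(H2SO4) consumed by analyte = 0.02581 − 3.867 × 10^-3 = 0.02195 mol
n(ZnO) = 0.02195 mol (1:1 ratio)
mass of ZnO = 0.02195 × 81.38 = 1.786 g

1.786 g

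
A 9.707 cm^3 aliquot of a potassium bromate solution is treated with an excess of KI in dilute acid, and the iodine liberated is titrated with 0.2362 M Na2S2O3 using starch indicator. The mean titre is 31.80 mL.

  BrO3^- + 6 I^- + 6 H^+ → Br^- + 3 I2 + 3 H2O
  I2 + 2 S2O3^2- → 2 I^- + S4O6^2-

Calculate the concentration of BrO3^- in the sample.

0.1290 M

n(S2O3^2-) = 0.03180 × 0.2362 = 7.511 × 10^-3 mol
n(I2) = n(S2O3^2-)/2 = 3.756 × 10^-3 mol
From the 1:3 ratio, n(BrO3^-) in the aliquot = 1/3 × 3.756 × 10^-3 = 1.252 × 10^-3 mol
[BrO3^-] = 1.252 × 10^-3 / 0.009707 = 0.1290 mol/L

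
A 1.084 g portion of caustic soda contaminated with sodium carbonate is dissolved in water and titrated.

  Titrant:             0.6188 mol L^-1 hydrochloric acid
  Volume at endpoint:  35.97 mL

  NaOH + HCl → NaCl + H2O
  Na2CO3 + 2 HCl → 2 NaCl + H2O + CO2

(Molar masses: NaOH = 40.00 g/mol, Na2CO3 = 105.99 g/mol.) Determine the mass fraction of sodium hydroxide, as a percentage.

n(HCl) = 0.03597 × 0.6188 = 0.02226 mol
Let x = n(NaOH), y = n(Na2CO3).
Titrant: 1x + 2y = 0.02226;  mass: 40.00x + 105.99y = 1.084
Solving, x = 7.355 × 10^-3 mol, y = 7.452 × 10^-3 mol
mass of NaOH = 7.355 × 10^-3 × 40.00 = 0.2942 g
% NaOH = 0.2942 / 1.084 × 100 = 27.14 %

27.14 %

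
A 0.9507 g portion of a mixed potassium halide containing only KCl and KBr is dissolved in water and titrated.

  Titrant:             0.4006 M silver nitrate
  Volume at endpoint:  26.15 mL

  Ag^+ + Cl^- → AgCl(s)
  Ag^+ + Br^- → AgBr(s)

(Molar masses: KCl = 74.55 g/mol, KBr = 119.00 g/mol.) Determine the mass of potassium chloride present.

0.4963 g

n(AgNO3) = 0.02615 × 0.4006 = 0.01048 mol
Let x = n(KCl), y = n(KBr).
Titrant: 1x + 1y = 0.01048;  mass: 74.55x + 119.00y = 0.9507
Solving, x = 6.657 × 10^-3 mol, y = 3.819 × 10^-3 mol
mass of KCl = 6.657 × 10^-3 × 74.55 = 0.4963 g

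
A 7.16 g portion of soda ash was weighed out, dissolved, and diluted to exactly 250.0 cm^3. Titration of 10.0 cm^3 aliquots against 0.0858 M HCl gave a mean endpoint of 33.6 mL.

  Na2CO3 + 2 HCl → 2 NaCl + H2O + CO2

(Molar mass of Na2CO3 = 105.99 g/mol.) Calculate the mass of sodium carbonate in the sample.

3.82 g

n(HCl) per titration = 0.0336 × 0.0858 = 2.88 × 10^-3 mol
From the 1:2 ratio, n(Na2CO3) in each aliquot = 1/2 × 2.88 × 10^-3 = 1.44 × 10^-3 mol
n(Na2CO3) in the whole flask = 1.44 × 10^-3 × 250.0/10.0 = 0.0360 mol
mass of Na2CO3 = 0.0360 × 105.99 = 3.82 g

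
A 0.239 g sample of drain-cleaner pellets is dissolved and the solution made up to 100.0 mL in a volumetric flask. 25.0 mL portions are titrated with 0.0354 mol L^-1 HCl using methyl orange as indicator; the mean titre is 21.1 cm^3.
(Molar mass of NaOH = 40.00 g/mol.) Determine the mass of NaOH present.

0.120 g

NaOH + HCl → NaCl + H2O
n(HCl) per titration = 0.0211 × 0.0354 = 7.47 × 10^-4 mol
n(NaOH) in each aliquot = 7.47 × 10^-4 mol (1:1 ratio)
n(NaOH) in the whole flask = 7.47 × 10^-4 × 100.0/25.0 = 2.99 × 10^-3 mol
mass of NaOH = 2.99 × 10^-3 × 40.00 = 0.120 g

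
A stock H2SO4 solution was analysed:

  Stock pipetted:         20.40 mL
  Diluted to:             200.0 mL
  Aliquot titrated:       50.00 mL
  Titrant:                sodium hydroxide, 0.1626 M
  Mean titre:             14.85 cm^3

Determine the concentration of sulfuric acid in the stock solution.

H2SO4 + 2 NaOH → Na2SO4 + 2 H2O
n(NaOH) = 0.01485 × 0.1626 = 2.415 × 10^-3 mol
From the 1:2 ratio, n(H2SO4) in the aliquot = 1/2 × 2.415 × 10^-3 = 1.207 × 10^-3 mol
[H2SO4]_dilute = 1.207 × 10^-3 / 0.05000 = 0.02415 mol/L
Dilution factor = 200.0 / 20.40 = 9.804
[H2SO4]_stock = 0.02415 × 9.804 = 0.2367 mol/L

0.2367 M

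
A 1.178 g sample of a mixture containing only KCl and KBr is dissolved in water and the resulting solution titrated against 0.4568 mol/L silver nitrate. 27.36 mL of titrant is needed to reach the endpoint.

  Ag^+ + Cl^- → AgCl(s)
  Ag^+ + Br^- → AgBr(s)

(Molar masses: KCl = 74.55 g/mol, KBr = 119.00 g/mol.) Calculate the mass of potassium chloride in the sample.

n(AgNO3) = 0.02736 × 0.4568 = 0.01250 mol
Let x = n(KCl), y = n(KBr).
Titrant: 1x + 1y = 0.01250;  mass: 74.55x + 119.00y = 1.178
Solving, x = 6.958 × 10^-3 mol, y = 5.540 × 10^-3 mol
mass of KCl = 6.958 × 10^-3 × 74.55 = 0.5187 g

0.5187 g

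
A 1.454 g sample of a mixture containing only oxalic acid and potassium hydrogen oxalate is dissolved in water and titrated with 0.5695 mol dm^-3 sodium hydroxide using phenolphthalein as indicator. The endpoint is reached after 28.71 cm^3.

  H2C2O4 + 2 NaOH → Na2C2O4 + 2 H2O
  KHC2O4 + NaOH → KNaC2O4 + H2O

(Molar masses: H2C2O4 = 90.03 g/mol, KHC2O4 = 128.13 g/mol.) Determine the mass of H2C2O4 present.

n(NaOH) = 0.02871 × 0.5695 = 0.01635 mol
Let x = n(H2C2O4), y = n(KHC2O4).
Titrant: 2x + 1y = 0.01635;  mass: 90.03x + 128.13y = 1.454
Solving, x = 3.856 × 10^-3 mol, y = 8.639 × 10^-3 mol
mass of H2C2O4 = 3.856 × 10^-3 × 90.03 = 0.3471 g

0.3471 g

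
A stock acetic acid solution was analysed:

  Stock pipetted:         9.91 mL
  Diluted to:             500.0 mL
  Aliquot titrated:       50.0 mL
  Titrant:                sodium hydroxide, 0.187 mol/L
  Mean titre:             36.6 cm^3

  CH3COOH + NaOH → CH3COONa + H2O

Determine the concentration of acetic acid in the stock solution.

6.91 mol/L

n(NaOH) = 0.0366 × 0.187 = 6.84 × 10^-3 mol
n(CH3COOH) in the aliquot = 6.84 × 10^-3 mol (1:1 ratio)
[CH3COOH]_dilute = 6.84 × 10^-3 / 0.0500 = 0.137 mol/L
Dilution factor = 500.0 / 9.91 = 50.45
[CH3COOH]_stock = 0.137 × 50.45 = 6.91 mol/L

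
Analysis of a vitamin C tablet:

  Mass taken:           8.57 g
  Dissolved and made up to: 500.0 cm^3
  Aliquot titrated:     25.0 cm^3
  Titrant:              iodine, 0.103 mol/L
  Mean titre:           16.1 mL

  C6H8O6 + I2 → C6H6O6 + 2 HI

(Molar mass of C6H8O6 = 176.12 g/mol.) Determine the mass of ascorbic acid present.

5.84 g

n(I2) per titration = 0.0161 × 0.103 = 1.66 × 10^-3 mol
n(C6H8O6) in each aliquot = 1.66 × 10^-3 mol (1:1 ratio)
n(C6H8O6) in the whole flask = 1.66 × 10^-3 × 500.0/25.0 = 0.0332 mol
mass of C6H8O6 = 0.0332 × 176.12 = 5.84 g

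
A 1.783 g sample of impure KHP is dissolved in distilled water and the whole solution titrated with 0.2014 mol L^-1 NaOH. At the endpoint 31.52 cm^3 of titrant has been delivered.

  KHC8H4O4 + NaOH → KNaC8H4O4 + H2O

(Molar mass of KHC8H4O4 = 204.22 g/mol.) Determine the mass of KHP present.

n(NaOH) = 0.03152 L × 0.2014 mol/L = 6.348 × 10^-3 mol
n(KHC8H4O4) = 6.348 × 10^-3 mol (1:1 ratio)
mass of KHC8H4O4 = 6.348 × 10^-3 × 204.22 g/mol = 1.296 g

1.296 g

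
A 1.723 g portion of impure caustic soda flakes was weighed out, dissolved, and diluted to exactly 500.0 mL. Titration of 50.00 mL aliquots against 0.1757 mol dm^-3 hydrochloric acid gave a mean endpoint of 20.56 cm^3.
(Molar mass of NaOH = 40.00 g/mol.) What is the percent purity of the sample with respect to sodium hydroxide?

83.86 %

NaOH + HCl → NaCl + H2O
n(HCl) per titration = 0.02056 × 0.1757 = 3.612 × 10^-3 mol
n(NaOH) in each aliquot = 3.612 × 10^-3 mol (1:1 ratio)
n(NaOH) in the whole flask = 3.612 × 10^-3 × 500.0/50.00 = 0.03612 mol
mass of NaOH = 0.03612 × 40.00 = 1.445 g
% NaOH = 1.445 / 1.723 × 100 = 83.86 %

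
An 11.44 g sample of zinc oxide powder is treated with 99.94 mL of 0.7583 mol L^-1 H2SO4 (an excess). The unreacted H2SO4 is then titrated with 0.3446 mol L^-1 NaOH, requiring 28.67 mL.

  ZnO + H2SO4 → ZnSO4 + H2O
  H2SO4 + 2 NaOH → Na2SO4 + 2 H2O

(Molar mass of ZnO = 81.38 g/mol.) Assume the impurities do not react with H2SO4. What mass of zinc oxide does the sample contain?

n(H2SO4) added = 0.09994 × 0.7583 = 0.07578 mol
n(NaOH) used in back-titration = 0.02867 × 0.3446 = 9.880 × 10^-3 mol
From the 1:2 ratio, n(H2SO4) left over = 1/2 × 9.880 × 10^-3 = 4.940 × 10^-3 mol
n(H2SO4) consumed by analyte = 0.07578 − 4.940 × 10^-3 = 0.07084 mol
n(ZnO) = 0.07084 mol (1:1 ratio)
mass of ZnO = 0.07084 × 81.38 = 5.765 g

5.765 g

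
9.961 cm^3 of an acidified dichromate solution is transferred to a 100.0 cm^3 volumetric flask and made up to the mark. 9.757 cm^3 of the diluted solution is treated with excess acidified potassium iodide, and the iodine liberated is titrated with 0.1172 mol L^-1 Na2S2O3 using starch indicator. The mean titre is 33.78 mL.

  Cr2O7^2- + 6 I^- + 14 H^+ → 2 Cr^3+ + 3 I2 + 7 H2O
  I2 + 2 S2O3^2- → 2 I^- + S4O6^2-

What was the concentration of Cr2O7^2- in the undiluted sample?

n(S2O3^2-) = 0.03378 × 0.1172 = 3.959 × 10^-3 mol
n(I2) = n(S2O3^2-)/2 = 1.980 × 10^-3 mol
From the 1:3 ratio, n(Cr2O7^2-) in the aliquot = 1/3 × 1.980 × 10^-3 = 6.598 × 10^-4 mol
[Cr2O7^2-]_dilute = 6.598 × 10^-4 / 0.009757 = 0.06763 mol/L
[Cr2O7^2-]_original = 0.06763 × 100.0/9.961 = 0.6789 mol/L

0.6789 mol/L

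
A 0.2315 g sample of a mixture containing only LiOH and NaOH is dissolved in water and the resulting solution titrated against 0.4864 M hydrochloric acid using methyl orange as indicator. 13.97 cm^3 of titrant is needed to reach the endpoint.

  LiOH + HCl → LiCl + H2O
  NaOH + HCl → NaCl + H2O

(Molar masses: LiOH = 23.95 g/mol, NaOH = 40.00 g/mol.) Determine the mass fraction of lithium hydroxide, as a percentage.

n(HCl) = 0.01397 × 0.4864 = 6.795 × 10^-3 mol
Let x = n(LiOH), y = n(NaOH).
Titrant: 1x + 1y = 6.795 × 10^-3;  mass: 23.95x + 40.00y = 0.2315
Solving, x = 2.511 × 10^-3 mol, y = 4.284 × 10^-3 mol
mass of LiOH = 2.511 × 10^-3 × 23.95 = 0.06014 g
% LiOH = 0.06014 / 0.2315 × 100 = 25.98 %

25.98 %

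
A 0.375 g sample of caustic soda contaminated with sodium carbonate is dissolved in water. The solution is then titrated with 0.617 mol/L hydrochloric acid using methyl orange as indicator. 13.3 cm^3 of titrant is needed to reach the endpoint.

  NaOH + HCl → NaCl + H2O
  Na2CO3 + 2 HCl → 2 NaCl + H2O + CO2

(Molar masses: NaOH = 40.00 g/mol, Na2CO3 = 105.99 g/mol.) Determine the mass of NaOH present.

0.184 g

n(HCl) = 0.0133 × 0.617 = 8.21 × 10^-3 mol
Let x = n(NaOH), y = n(Na2CO3).
Titrant: 1x + 2y = 8.21 × 10^-3;  mass: 40.00x + 105.99y = 0.375
Solving, x = 4.61 × 10^-3 mol, y = 1.80 × 10^-3 mol
mass of NaOH = 4.61 × 10^-3 × 40.00 = 0.184 g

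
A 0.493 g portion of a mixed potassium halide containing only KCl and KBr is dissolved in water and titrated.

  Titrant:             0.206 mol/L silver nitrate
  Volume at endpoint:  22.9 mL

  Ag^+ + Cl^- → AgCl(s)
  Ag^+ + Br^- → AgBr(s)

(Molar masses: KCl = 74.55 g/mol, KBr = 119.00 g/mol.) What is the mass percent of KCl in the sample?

n(AgNO3) = 0.0229 × 0.206 = 4.72 × 10^-3 mol
Let x = n(KCl), y = n(KBr).
Titrant: 1x + 1y = 4.72 × 10^-3;  mass: 74.55x + 119.00y = 0.493
Solving, x = 1.54 × 10^-3 mol, y = 3.18 × 10^-3 mol
mass of KCl = 1.54 × 10^-3 × 74.55 = 0.115 g
% KCl = 0.115 / 0.493 × 100 = 23.3 %

23.3 %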